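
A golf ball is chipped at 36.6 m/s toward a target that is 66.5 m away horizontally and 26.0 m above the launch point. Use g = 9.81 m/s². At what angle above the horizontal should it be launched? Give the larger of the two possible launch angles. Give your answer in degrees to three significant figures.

Trajectory: y = x tanθ − g x² (1 + tan²θ)/(2v₀²). With x = 66.5, y = 26.0, v₀ = 36.6, g = 9.81:
16.19 tan²θ − 66.5 tanθ + (42.19) = 0.
tanθ = [66.5 ± √(66.5² − 4 × 16.19 × (42.19))] / (2 × 16.19) = (66.5 ± 41.10) / 32.39, giving tanθ = 0.7842 or 3.323.
θ = 38.10° or 73.25°; the larger is 73.25°.

73.2°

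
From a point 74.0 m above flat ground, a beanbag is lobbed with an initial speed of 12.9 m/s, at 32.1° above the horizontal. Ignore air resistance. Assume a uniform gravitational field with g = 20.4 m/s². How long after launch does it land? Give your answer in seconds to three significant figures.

3.05 s

Components: vₓ = 12.90 cos 32.1° = 10.93 m/s, v_y0 = 12.90 sin 32.1° = 6.855 m/s.
Vertical motion (up positive, ground at y = 0): 10.20 t² − (6.855) t − 74.0 = 0, so t = (6.855 + √(6.855² + 2·20.4·74.0)) / 20.4 = (6.855 + 55.37) / 20.4 = 3.050 s.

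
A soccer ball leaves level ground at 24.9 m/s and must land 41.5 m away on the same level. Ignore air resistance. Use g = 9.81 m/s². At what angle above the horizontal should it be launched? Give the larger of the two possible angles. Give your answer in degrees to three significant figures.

69.5°

Level-ground range R = v₀² sin(2θ)/g ⇒ sin(2θ) = gR/v₀² = 9.81 × 41.5 / 24.9² = 0.6566.
2θ = 41.04° or 180° − 41.04° = 139.0°, so θ = 20.52° or 69.48°.
The larger angle is 69.48°.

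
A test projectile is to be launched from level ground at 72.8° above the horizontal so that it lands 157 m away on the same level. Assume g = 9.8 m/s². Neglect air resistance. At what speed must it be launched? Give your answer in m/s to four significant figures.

52.19 m/s

On level ground R = v₀² sin 2θ / g ⇒ v₀ = √(gR / sin 2θ).
v₀ = √(9.80 × 157 / sin 145.6°) = √(1539 / 0.5650) = √2723.3 = 52.19 m/s.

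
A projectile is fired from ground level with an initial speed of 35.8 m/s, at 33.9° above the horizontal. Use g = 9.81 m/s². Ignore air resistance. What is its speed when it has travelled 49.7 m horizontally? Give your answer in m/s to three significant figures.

29.9 m/s

Resolve: vₓ = 35.80 cos 33.9° = 29.71 m/s and v_y0 = 35.80 sin 33.9° = 19.97 m/s.
Time to reach x = 49.7 m: t = x/vₓ = 49.7/29.71 = 1.673 s.
Vertical velocity there: v_y = v_y0 − g t = 19.97 − 9.81 × 1.673 = 3.559 m/s.
Speed: √(vₓ² + v_y²) = √(29.71² + 3.559²) = 29.93 m/s.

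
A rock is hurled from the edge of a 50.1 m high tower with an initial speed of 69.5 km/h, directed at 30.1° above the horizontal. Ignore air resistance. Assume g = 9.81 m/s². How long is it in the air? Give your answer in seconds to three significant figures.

Convert: 69.5 km/h = 69.5/3.6 = 19.31 m/s.
vₓ = 19.31 cos 30.1° = 16.70 m/s; v_y0 = 19.31 sin 30.1° = 9.682 m/s.
The projectile lands when y = 50.1 + (9.682) t − ½·9.81·t² = 0. Positive root: t = (9.682 + √(9.682² + 2·9.81·50.1)) / 9.81 = (9.682 + 32.81) / 9.81 = 4.332 s.

4.33 s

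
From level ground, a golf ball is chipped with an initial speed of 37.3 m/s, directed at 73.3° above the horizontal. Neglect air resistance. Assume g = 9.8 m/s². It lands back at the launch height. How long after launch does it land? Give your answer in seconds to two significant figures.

7.3 s

Components: vₓ = 37.30 cos 73.3° = 10.72 m/s, v_y0 = 37.30 sin 73.3° = 35.73 m/s.
Time of flight on level ground: T = 2 v_y0 / g = 2 × 35.73 / 9.80 = 7.291 s.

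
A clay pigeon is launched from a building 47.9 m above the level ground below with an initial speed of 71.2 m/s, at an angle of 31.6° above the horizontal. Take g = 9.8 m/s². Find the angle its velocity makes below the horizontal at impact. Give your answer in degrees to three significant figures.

38.5°

Resolve: vₓ = 71.20 cos 31.6° = 60.64 m/s and v_y0 = 71.20 sin 31.6° = 37.31 m/s.
With up positive and y = 0 at the ground: y(t) = 47.9 + (37.31) t − 4.900 t². Setting y = 0 and taking the positive root: t = [37.31 + √(37.31² + 2·9.80·47.9)] / 9.80 = (37.31 + 48.28) / 9.80 = 8.733 s.
At impact: v_y = v_y0 − g t = −48.28 m/s; vₓ = 60.64 m/s.
Angle below horizontal: arctan(|v_y|/vₓ) = arctan(48.28/60.64) = 38.52°.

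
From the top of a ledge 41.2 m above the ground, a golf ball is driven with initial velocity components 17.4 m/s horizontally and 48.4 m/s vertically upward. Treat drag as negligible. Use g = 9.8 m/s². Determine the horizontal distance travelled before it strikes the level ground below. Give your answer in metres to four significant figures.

Vertical motion (up positive, ground at y = 0): 4.900 t² − (48.40) t − 41.2 = 0, so t = (48.40 + √(48.40² + 2·9.80·41.2)) / 9.80 = (48.40 + 56.13) / 9.80 = 10.67 s.
Horizontal distance: R = vₓ t = 17.40 × 10.67 = 185.6 m.

185.6 m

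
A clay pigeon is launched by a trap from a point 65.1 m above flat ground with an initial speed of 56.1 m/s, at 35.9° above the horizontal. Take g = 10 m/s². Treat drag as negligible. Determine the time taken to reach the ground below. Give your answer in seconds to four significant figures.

vₓ = 56.10 cos 35.9° = 45.44 m/s; v_y0 = 56.10 sin 35.9° = 32.90 m/s.
The projectile lands when y = 65.1 + (32.90) t − ½·10.0·t² = 0. Positive root: t = (32.90 + √(32.90² + 2·10.0·65.1)) / 10.0 = (32.90 + 48.83) / 10.0 = 8.172 s.

8.172 s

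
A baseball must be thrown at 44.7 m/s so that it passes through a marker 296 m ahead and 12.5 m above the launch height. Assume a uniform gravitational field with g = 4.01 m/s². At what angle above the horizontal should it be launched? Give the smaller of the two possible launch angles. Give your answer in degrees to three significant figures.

20.9°

Trajectory: y = x tanθ − g x² (1 + tan²θ)/(2v₀²). With x = 296, y = 12.5, v₀ = 44.7, g = 4.01:
87.92 tan²θ − 296 tanθ + (100.4) = 0.
tanθ = [296 ± √(296² − 4 × 87.92 × (100.4))] / (2 × 87.92) = (296 ± 228.7) / 175.8, giving tanθ = 0.3828 or 2.984.
θ = 20.95° or 71.47°; the smaller is 20.95°.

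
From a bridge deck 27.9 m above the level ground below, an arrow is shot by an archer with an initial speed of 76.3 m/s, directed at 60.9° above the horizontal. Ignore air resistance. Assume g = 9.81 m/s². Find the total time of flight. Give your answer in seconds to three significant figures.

vₓ = 76.30 cos 60.9° = 37.11 m/s; v_y0 = 76.30 sin 60.9° = 66.67 m/s.
Vertical motion (up positive, ground at y = 0): 4.905 t² − (66.67) t − 27.9 = 0, so t = (66.67 + √(66.67² + 2·9.81·27.9)) / 9.81 = (66.67 + 70.66) / 9.81 = 14.00 s.

14.0 s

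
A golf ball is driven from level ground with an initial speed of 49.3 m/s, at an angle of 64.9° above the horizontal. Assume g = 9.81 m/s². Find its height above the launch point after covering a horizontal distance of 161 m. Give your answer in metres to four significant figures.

Components: vₓ = 49.30 cos 64.9° = 20.91 m/s, v_y0 = 49.30 sin 64.9° = 44.64 m/s.
Time to reach x = 161 m: t = x/vₓ = 161/20.91 = 7.699 s.
Height: y = v_y0 t − ½ g t² = 44.64 × 7.699 − 4.905 × 7.699² = 343.7 − 290.7 = 52.99 m.

52.99 m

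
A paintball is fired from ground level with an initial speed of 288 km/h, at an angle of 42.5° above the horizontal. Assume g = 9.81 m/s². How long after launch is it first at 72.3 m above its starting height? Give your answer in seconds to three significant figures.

1.56 s

Convert: 288 km/h = 288/3.6 = 80.00 m/s.
Components: vₓ = 80.00 cos 42.5° = 58.98 m/s, v_y0 = 80.00 sin 42.5° = 54.05 m/s.
Height y(t) = 54.05 t − 4.905 t² = 72.3 gives 4.905 t² − 54.05 t + 72.3 = 0.
Quadratic formula: t = (54.05 ± √1502.6) / 9.81 = (54.05 ± 38.76) / 9.81 → t = 1.558 s or 9.461 s.
The first (ascending) time is 1.558 s.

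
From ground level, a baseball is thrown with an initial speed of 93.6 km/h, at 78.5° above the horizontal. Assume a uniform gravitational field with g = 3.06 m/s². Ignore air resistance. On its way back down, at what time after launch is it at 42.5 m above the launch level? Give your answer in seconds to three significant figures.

14.8 s

Convert: 93.6 km/h = 93.6/3.6 = 26.00 m/s.
Resolve: vₓ = 26.00 cos 78.5° = 5.184 m/s and v_y0 = 26.00 sin 78.5° = 25.48 m/s.
Require v_y0 t − ½ g t² = 42.5, i.e. 1.530 t² − 25.48 t + 42.5 = 0.
Quadratic formula: t = (25.48 ± √389.03) / 3.06 = (25.48 ± 19.72) / 3.06 → t = 1.880 s or 14.77 s.
The descending-branch root is 14.77 s.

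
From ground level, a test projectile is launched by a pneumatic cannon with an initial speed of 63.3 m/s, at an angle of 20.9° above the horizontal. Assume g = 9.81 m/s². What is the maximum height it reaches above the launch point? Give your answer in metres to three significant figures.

vₓ = 63.30 cos 20.9° = 59.14 m/s; v_y0 = 63.30 sin 20.9° = 22.58 m/s.
At the apex v_y = 0, so H = v_y0²/(2g) = 22.58²/19.62 = 25.99 m.

26.0 m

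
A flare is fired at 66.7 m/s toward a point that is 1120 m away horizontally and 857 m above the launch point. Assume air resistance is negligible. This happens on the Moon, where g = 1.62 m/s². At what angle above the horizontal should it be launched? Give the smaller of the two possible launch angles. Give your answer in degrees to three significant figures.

Trajectory: y = x tanθ − g x² (1 + tan²θ)/(2v₀²). With x = 1120, y = 857, v₀ = 66.7, g = 1.62:
228.4 tan²θ − 1120 tanθ + (1085) = 0.
tanθ = [1120 ± √(1120² − 4 × 228.4 × (1085))] / (2 × 228.4) = (1120 ± 512.7) / 456.8, giving tanθ = 1.330 or 3.574.
θ = 53.05° or 74.37°; the smaller is 53.05°.

53.1°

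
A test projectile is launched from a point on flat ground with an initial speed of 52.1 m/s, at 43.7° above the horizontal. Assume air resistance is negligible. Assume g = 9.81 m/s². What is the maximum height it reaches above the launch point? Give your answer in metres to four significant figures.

Resolve: vₓ = 52.10 cos 43.7° = 37.67 m/s and v_y0 = 52.10 sin 43.7° = 35.99 m/s.
Peak height H = v_y0² / (2g) = 1295.6 / 19.62 = 66.04 m.

66.04 m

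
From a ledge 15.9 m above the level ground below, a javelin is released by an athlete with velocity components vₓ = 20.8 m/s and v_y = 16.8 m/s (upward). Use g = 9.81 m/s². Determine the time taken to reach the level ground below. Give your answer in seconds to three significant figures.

With up positive and y = 0 at the ground: y(t) = 15.9 + (16.80) t − 4.905 t². Setting y = 0 and taking the positive root: t = [16.80 + √(16.80² + 2·9.81·15.9)] / 9.81 = (16.80 + 24.38) / 9.81 = 4.197 s.

4.20 s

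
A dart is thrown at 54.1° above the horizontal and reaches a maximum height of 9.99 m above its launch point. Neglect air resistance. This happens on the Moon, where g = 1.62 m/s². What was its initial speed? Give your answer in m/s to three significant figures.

7.02 m/s

At the peak v_y = 0, so v_y0 = √(2gH) = √(2 × 1.62 × 9.99) = 5.689 m/s.
v_y0 = v₀ sin θ ⇒ v₀ = 5.689 / sin 54.1° = 7.023 m/s.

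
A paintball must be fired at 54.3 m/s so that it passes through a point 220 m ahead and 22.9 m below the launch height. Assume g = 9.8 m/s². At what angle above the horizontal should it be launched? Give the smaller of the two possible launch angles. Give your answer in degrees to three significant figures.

Trajectory: y = x tanθ − g x² (1 + tan²θ)/(2v₀²). With x = 220, y = −22.9, v₀ = 54.3, g = 9.80:
80.43 tan²θ − 220 tanθ + (57.53) = 0.
tanθ = [220 ± √(220² − 4 × 80.43 × (57.53))] / (2 × 80.43) = (220 ± 172.9) / 160.9, giving tanθ = 0.2929 or 2.442.
θ = 16.32° or 67.73°; the smaller is 16.32°.

16.3°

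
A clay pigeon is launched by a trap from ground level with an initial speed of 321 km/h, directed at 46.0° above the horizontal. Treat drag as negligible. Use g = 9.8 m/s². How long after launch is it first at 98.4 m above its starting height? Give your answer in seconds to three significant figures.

1.77 s

Convert: 321 km/h = 321/3.6 = 89.17 m/s.
vₓ = 89.17 cos 46.0° = 61.94 m/s; v_y0 = 89.17 sin 46.0° = 64.14 m/s.
Set y = v_y0 t − ½ g t² = 98.4: 4.900 t² − 64.14 t + 98.4 = 0.
t = [64.14 ± √(64.14² − 2·9.80·98.4)] / 9.80 = (64.14 ± 46.75) / 9.80, so t = 1.775 s or t = 11.32 s.
The first (ascending) time is 1.775 s.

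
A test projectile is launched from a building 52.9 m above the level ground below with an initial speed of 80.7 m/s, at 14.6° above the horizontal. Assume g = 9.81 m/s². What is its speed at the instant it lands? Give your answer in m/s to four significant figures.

vₓ = 80.70 cos 14.6° = 78.09 m/s; v_y0 = 80.70 sin 14.6° = 20.34 m/s.
Vertical motion (up positive, ground at y = 0): 4.905 t² − (20.34) t − 52.9 = 0, so t = (20.34 + √(20.34² + 2·9.81·52.9)) / 9.81 = (20.34 + 38.10) / 9.81 = 5.958 s.
Vertical velocity at impact: v_y = v_y0 − g t = 20.34 − 9.81 × 5.958 = −38.10 m/s.
Speed: |v| = √(vₓ² + v_y²) = √(78.09² + 38.10²) = 86.89 m/s.

86.89 m/s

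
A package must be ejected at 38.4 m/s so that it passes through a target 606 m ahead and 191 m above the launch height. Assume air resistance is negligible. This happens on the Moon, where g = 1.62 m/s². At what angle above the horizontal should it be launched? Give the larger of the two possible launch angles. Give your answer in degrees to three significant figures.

Trajectory: y = x tanθ − g x² (1 + tan²θ)/(2v₀²). With x = 606, y = 191, v₀ = 38.4, g = 1.62:
201.7 tan²θ − 606 tanθ + (392.7) = 0.
tanθ = [606 ± √(606² − 4 × 201.7 × (392.7))] / (2 × 201.7) = (606 ± 224.4) / 403.5, giving tanθ = 0.9459 or 2.058.
θ = 43.41° or 64.09°; the larger is 64.09°.

64.1°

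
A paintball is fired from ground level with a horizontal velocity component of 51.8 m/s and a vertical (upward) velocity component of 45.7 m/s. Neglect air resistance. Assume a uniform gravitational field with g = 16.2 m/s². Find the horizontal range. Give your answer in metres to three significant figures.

Flight time T = 2 v_y0 / g = 5.642 s.
Range: R = vₓ T = 51.80 × 5.642 = 292.3 m.

292 m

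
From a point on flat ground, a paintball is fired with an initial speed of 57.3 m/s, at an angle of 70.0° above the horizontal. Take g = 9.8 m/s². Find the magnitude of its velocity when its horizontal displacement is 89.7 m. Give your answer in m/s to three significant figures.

Horizontal component vₓ = 57.30 cos 70.0° = 19.60 m/s; vertical v_y0 = 57.30 sin 70.0° = 53.84 m/s.
At x = 89.7 m, t = x/vₓ = 89.7/19.60 = 4.577 s.
Vertical velocity there: v_y = v_y0 − g t = 53.84 − 9.80 × 4.577 = 8.989 m/s.
Speed: √(vₓ² + v_y²) = √(19.60² + 8.989²) = 21.56 m/s.

21.6 m/s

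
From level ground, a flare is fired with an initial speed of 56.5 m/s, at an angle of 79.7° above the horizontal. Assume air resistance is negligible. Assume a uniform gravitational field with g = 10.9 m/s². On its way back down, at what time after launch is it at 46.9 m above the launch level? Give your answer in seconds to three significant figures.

vₓ = 56.50 cos 79.7° = 10.10 m/s; v_y0 = 56.50 sin 79.7° = 55.59 m/s.
Require v_y0 t − ½ g t² = 46.9, i.e. 5.450 t² − 55.59 t + 46.9 = 0.
Quadratic formula: t = (55.59 ± √2067.8) / 10.9 = (55.59 ± 45.47) / 10.9 → t = 0.9281 s or 9.272 s.
The descending-branch root is 9.272 s.

9.27 s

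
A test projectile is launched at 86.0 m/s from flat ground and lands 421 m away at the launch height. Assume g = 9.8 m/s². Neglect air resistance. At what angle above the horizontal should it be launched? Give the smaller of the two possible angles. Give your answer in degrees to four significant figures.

Level-ground range R = v₀² sin(2θ)/g ⇒ sin(2θ) = gR/v₀² = 9.80 × 421 / 86.0² = 0.5578.
2θ = 33.91° or 180° − 33.91° = 146.1°, so θ = 16.95° or 73.05°.
The smaller angle is 16.95°.

16.95°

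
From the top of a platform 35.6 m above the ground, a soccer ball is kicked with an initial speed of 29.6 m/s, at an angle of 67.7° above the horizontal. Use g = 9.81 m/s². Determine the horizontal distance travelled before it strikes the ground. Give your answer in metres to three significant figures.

74.9 m

vₓ = 29.60 cos 67.7° = 11.23 m/s; v_y0 = 29.60 sin 67.7° = 27.39 m/s.
The projectile lands when y = 35.6 + (27.39) t − ½·9.81·t² = 0. Positive root: t = (27.39 + √(27.39² + 2·9.81·35.6)) / 9.81 = (27.39 + 38.06) / 9.81 = 6.671 s.
Horizontal distance: R = vₓ t = 11.23 × 6.671 = 74.93 m.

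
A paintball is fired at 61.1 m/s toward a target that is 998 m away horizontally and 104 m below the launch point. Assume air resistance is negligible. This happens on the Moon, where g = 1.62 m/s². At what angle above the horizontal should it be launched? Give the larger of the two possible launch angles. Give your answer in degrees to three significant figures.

Trajectory: y = x tanθ − g x² (1 + tan²θ)/(2v₀²). With x = 998, y = −104, v₀ = 61.1, g = 1.62:
216.1 tan²θ − 998 tanθ + (112.1) = 0.
tanθ = [998 ± √(998² − 4 × 216.1 × (112.1))] / (2 × 216.1) = (998 ± 948.2) / 432.2, giving tanθ = 0.1152 or 4.503.
θ = 6.572° or 77.48°; the larger is 77.48°.

77.5°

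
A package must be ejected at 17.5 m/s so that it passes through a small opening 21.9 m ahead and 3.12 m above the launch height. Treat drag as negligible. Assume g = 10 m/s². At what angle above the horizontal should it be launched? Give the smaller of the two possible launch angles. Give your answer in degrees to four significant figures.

Trajectory: y = x tanθ − g x² (1 + tan²θ)/(2v₀²). With x = 21.9, y = 3.12, v₀ = 17.5, g = 10.0:
7.830 tan²θ − 21.9 tanθ + (10.95) = 0.
tanθ = [21.9 ± √(21.9² − 4 × 7.830 × (10.95))] / (2 × 7.830) = (21.9 ± 11.69) / 15.66, giving tanθ = 0.6520 or 2.145.
θ = 33.11° or 65.00°; the smaller is 33.11°.

33.11°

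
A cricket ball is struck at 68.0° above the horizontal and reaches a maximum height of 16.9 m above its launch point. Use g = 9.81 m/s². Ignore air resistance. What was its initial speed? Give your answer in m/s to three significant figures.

At the peak v_y = 0, so v_y0 = √(2gH) = √(2 × 9.81 × 16.9) = 18.21 m/s.
v_y0 = v₀ sin θ ⇒ v₀ = 18.21 / sin 68.0° = 19.64 m/s.

19.6 m/s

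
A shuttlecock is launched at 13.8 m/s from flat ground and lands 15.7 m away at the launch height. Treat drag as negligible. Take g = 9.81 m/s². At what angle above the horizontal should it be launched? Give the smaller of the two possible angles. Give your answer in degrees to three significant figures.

Level-ground range R = v₀² sin(2θ)/g ⇒ sin(2θ) = gR/v₀² = 9.81 × 15.7 / 13.8² = 0.8087.
2θ = 53.97° or 180° − 53.97° = 126.0°, so θ = 26.99° or 63.01°.
The smaller angle is 26.99°.

27.0°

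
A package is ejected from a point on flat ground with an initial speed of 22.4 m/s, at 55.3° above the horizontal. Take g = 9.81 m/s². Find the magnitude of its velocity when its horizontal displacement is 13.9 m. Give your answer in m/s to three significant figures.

Resolve: vₓ = 22.40 cos 55.3° = 12.75 m/s and v_y0 = 22.40 sin 55.3° = 18.42 m/s.
At x = 13.9 m, t = x/vₓ = 13.9/12.75 = 1.090 s.
Vertical velocity there: v_y = v_y0 − g t = 18.42 − 9.81 × 1.090 = 7.723 m/s.
Speed: √(vₓ² + v_y²) = √(12.75² + 7.723²) = 14.91 m/s.

14.9 m/s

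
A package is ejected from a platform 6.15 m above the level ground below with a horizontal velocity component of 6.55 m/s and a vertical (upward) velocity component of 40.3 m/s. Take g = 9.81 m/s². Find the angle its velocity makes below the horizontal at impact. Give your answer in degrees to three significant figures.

81.1°

With up positive and y = 0 at the ground: y(t) = 6.15 + (40.30) t − 4.905 t². Setting y = 0 and taking the positive root: t = [40.30 + √(40.30² + 2·9.81·6.15)] / 9.81 = (40.30 + 41.77) / 9.81 = 8.366 s.
At impact: v_y = v_y0 − g t = −41.77 m/s; vₓ = 6.550 m/s.
Angle below horizontal: arctan(|v_y|/vₓ) = arctan(41.77/6.550) = 81.09°.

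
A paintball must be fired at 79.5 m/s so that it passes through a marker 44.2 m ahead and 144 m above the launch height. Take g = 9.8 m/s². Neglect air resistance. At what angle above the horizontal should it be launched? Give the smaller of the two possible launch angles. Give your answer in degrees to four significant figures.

75.19°

Trajectory: y = x tanθ − g x² (1 + tan²θ)/(2v₀²). With x = 44.2, y = 144, v₀ = 79.5, g = 9.80:
1.515 tan²θ − 44.2 tanθ + (145.5) = 0.
tanθ = [44.2 ± √(44.2² − 4 × 1.515 × (145.5))] / (2 × 1.515) = (44.2 ± 32.74) / 3.029, giving tanθ = 3.782 or 25.40.
θ = 75.19° or 87.75°; the smaller is 75.19°.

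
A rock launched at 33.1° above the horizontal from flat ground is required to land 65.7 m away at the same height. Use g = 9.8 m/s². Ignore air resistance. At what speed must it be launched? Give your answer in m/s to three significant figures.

From R = (v₀² / g) sin 2θ: v₀ = √(gR / sin 2θ).
v₀ = √(9.80 × 65.7 / sin 66.20°) = √(643.9 / 0.9150) = √703.70 = 26.53 m/s.

26.5 m/s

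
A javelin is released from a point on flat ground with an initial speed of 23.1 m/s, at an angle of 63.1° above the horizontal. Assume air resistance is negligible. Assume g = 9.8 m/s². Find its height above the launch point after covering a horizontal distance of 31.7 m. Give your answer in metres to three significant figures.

Resolve: vₓ = 23.10 cos 63.1° = 10.45 m/s and v_y0 = 23.10 sin 63.1° = 20.60 m/s.
x = vₓ t ⇒ t = 31.7/10.45 = 3.033 s.
Height: y = v_y0 t − ½ g t² = 20.60 × 3.033 − 4.900 × 3.033² = 62.48 − 45.08 = 17.40 m.

17.4 m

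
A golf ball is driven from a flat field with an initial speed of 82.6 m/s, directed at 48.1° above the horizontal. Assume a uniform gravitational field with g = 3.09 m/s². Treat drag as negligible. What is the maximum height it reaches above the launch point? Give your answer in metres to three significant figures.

Horizontal component vₓ = 82.60 cos 48.1° = 55.16 m/s; vertical v_y0 = 82.60 sin 48.1° = 61.48 m/s.
At the apex v_y = 0, so H = v_y0²/(2g) = 61.48²/6.180 = 611.6 m.

612 m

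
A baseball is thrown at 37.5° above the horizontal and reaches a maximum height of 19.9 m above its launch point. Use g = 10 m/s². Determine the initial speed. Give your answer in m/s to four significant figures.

32.77 m/s

At the peak v_y = 0, so v_y0 = √(2gH) = √(2 × 10.0 × 19.9) = 19.95 m/s.
v_y0 = v₀ sin θ ⇒ v₀ = 19.95 / sin 37.5° = 32.77 m/s.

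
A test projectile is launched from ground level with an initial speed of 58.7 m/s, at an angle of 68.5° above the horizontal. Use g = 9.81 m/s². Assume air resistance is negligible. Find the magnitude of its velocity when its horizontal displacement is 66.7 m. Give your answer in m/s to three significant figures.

32.4 m/s

vₓ = 58.70 cos 68.5° = 21.51 m/s; v_y0 = 58.70 sin 68.5° = 54.62 m/s.
x = vₓ t ⇒ t = 66.7/21.51 = 3.100 s.
Vertical velocity there: v_y = v_y0 − g t = 54.62 − 9.81 × 3.100 = 24.20 m/s.
Speed: √(vₓ² + v_y²) = √(21.51² + 24.20²) = 32.38 m/s.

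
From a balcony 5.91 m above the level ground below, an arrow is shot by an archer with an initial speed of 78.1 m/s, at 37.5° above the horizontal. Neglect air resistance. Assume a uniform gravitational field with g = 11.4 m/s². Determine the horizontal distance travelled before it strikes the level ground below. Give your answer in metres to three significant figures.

524 m

Resolve: vₓ = 78.10 cos 37.5° = 61.96 m/s and v_y0 = 78.10 sin 37.5° = 47.54 m/s.
The projectile lands when y = 5.91 + (47.54) t − ½·11.4·t² = 0. Positive root: t = (47.54 + √(47.54² + 2·11.4·5.91)) / 11.4 = (47.54 + 48.94) / 11.4 = 8.464 s.
Horizontal distance: R = vₓ t = 61.96 × 8.464 = 524.4 m.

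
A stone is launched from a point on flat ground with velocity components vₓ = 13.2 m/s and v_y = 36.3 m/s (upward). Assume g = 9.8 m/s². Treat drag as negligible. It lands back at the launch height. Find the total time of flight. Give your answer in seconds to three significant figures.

7.41 s

Landing at launch height ⇒ T = 2 v_y0 / g = 2 × 36.30 / 9.80 = 7.408 s.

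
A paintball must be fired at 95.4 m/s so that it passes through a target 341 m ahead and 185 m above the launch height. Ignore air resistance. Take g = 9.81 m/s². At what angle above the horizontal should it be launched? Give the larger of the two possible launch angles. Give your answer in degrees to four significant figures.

77.68°

Trajectory: y = x tanθ − g x² (1 + tan²θ)/(2v₀²). With x = 341, y = 185, v₀ = 95.4, g = 9.81:
62.67 tan²θ − 341 tanθ + (247.7) = 0.
tanθ = [341 ± √(341² − 4 × 62.67 × (247.7))] / (2 × 62.67) = (341 ± 232.8) / 125.3, giving tanθ = 0.8633 or 4.578.
θ = 40.80° or 77.68°; the larger is 77.68°.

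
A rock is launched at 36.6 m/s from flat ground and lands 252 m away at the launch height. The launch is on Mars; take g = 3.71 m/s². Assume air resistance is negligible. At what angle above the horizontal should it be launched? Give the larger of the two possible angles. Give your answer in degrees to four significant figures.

Level-ground range R = v₀² sin(2θ)/g ⇒ sin(2θ) = gR/v₀² = 3.71 × 252 / 36.6² = 0.6979.
2θ = 44.26° or 180° − 44.26° = 135.7°, so θ = 22.13° or 67.87°.
The larger angle is 67.87°.

67.87°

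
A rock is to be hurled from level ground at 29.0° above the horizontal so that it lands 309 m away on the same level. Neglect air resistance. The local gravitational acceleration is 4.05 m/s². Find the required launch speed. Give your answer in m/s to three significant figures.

Level-ground range: R = v₀² sin(2θ)/g, so v₀ = √(gR / sin 2θ).
v₀ = √(4.05 × 309 / sin 58.00°) = √(1251 / 0.8480) = √1475.7 = 38.41 m/s.

38.4 m/s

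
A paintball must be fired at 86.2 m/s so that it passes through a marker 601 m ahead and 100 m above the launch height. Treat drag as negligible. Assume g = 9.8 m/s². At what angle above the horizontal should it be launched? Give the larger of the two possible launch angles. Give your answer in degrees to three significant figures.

Trajectory: y = x tanθ − g x² (1 + tan²θ)/(2v₀²). With x = 601, y = 100, v₀ = 86.2, g = 9.80:
238.2 tan²θ − 601 tanθ + (338.2) = 0.
tanθ = [601 ± √(601² − 4 × 238.2 × (338.2))] / (2 × 238.2) = (601 ± 197.4) / 476.4, giving tanθ = 0.8471 or 1.676.
θ = 40.27° or 59.18°; the larger is 59.18°.

59.2°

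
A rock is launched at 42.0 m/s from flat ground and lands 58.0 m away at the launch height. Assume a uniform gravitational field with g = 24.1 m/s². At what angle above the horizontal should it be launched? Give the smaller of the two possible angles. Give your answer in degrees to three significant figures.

R = v₀² sin 2θ / g gives sin 2θ = gR/v₀² = 24.1·58.0/42.0² = 0.7924.
2θ = 52.41° or 180° − 52.41° = 127.6°, so θ = 26.21° or 63.79°.
The smaller angle is 26.21°.

26.2°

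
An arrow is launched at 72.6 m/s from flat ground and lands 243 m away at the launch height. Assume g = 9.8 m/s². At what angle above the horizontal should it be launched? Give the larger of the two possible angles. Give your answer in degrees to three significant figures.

76.6°

R = v₀² sin 2θ / g gives sin 2θ = gR/v₀² = 9.80·243/72.6² = 0.4518.
2θ = 26.86° or 180° − 26.86° = 153.1°, so θ = 13.43° or 76.57°.
The larger angle is 76.57°.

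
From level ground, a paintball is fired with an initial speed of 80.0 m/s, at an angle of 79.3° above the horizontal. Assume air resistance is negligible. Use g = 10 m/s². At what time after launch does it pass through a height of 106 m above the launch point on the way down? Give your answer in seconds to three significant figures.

14.2 s

Horizontal component vₓ = 80.00 cos 79.3° = 14.85 m/s; vertical v_y0 = 80.00 sin 79.3° = 78.61 m/s.
Require v_y0 t − ½ g t² = 106, i.e. 5.000 t² − 78.61 t + 106 = 0.
Quadratic formula: t = (78.61 ± √4059.4) / 10.0 = (78.61 ± 63.71) / 10.0 → t = 1.490 s or 14.23 s.
The descending-branch root is 14.23 s.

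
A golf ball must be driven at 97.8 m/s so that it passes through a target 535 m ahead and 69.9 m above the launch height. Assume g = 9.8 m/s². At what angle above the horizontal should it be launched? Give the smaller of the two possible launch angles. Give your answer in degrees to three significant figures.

Trajectory: y = x tanθ − g x² (1 + tan²θ)/(2v₀²). With x = 535, y = 69.9, v₀ = 97.8, g = 9.80:
146.6 tan²θ − 535 tanθ + (216.5) = 0.
tanθ = [535 ± √(535² − 4 × 146.6 × (216.5))] / (2 × 146.6) = (535 ± 399.0) / 293.3, giving tanθ = 0.4636 or 3.185.
θ = 24.87° or 72.57°; the smaller is 24.87°.

24.9°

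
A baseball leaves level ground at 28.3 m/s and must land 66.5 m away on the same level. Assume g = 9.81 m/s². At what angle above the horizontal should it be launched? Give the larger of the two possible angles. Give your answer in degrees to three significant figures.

62.7°

R = v₀² sin 2θ / g gives sin 2θ = gR/v₀² = 9.81·66.5/28.3² = 0.8146.
2θ = 54.54° or 180° − 54.54° = 125.5°, so θ = 27.27° or 62.73°.
The larger angle is 62.73°.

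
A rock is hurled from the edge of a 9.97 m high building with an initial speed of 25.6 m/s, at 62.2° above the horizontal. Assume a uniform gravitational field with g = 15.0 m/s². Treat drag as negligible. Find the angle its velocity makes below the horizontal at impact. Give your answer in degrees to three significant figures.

vₓ = 25.60 cos 62.2° = 11.94 m/s; v_y0 = 25.60 sin 62.2° = 22.65 m/s.
With up positive and y = 0 at the ground: y(t) = 9.97 + (22.65) t − 7.500 t². Setting y = 0 and taking the positive root: t = [22.65 + √(22.65² + 2·15.0·9.97)] / 15.0 = (22.65 + 28.49) / 15.0 = 3.409 s.
At impact: v_y = v_y0 − g t = −28.49 m/s; vₓ = 11.94 m/s.
Angle below horizontal: arctan(|v_y|/vₓ) = arctan(28.49/11.94) = 67.27°.

67.3°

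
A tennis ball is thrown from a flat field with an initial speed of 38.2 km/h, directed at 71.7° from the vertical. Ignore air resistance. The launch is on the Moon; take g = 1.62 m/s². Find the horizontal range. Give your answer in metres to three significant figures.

41.4 m

Convert: 38.2 km/h = 38.2/3.6 = 10.61 m/s.
Resolve: vₓ = 10.61 sin 71.7° = 10.07 m/s and v_y0 = 10.61 cos 71.7° = 3.332 m/s.
Flight time T = 2 v_y0 / g = 4.113 s.
Horizontal distance R = vₓ T = 10.07 × 4.113 = 41.44 m.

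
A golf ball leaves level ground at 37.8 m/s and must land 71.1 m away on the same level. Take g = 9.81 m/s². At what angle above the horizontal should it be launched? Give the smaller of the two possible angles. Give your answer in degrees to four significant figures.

14.61°

R = v₀² sin 2θ / g gives sin 2θ = gR/v₀² = 9.81·71.1/37.8² = 0.4882.
2θ = 29.22° or 180° − 29.22° = 150.8°, so θ = 14.61° or 75.39°.
The smaller angle is 14.61°.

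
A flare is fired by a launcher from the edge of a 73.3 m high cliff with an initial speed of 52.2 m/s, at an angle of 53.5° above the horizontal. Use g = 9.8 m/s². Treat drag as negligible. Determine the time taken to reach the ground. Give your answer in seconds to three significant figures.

10.1 s

Resolve: vₓ = 52.20 cos 53.5° = 31.05 m/s and v_y0 = 52.20 sin 53.5° = 41.96 m/s.
With up positive and y = 0 at the ground: y(t) = 73.3 + (41.96) t − 4.900 t². Setting y = 0 and taking the positive root: t = [41.96 + √(41.96² + 2·9.80·73.3)] / 9.80 = (41.96 + 56.55) / 9.80 = 10.05 s.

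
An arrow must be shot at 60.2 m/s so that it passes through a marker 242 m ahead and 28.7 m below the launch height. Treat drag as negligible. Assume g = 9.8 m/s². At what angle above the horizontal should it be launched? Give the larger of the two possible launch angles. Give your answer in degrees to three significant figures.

70.5°

Trajectory: y = x tanθ − g x² (1 + tan²θ)/(2v₀²). With x = 242, y = −28.7, v₀ = 60.2, g = 9.80:
79.18 tan²θ − 242 tanθ + (50.48) = 0.
tanθ = [242 ± √(242² − 4 × 79.18 × (50.48))] / (2 × 79.18) = (242 ± 206.3) / 158.4, giving tanθ = 0.2252 or 2.831.
θ = 12.69° or 70.55°; the larger is 70.55°.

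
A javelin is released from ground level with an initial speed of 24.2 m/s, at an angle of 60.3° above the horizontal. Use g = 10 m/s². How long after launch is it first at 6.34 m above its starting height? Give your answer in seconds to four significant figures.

0.3270 s

Resolve: vₓ = 24.20 cos 60.3° = 11.99 m/s and v_y0 = 24.20 sin 60.3° = 21.02 m/s.
Require v_y0 t − ½ g t² = 6.34, i.e. 5.000 t² − 21.02 t + 6.34 = 0.
t = [21.02 ± √(21.02² − 2·10.0·6.34)] / 10.0 = (21.02 ± 17.75) / 10.0, so t = 0.3270 s or t = 3.877 s.
The first (ascending) time is 0.3270 s.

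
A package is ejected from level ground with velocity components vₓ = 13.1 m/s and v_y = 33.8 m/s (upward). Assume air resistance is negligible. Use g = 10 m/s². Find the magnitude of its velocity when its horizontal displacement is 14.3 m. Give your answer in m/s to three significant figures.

26.4 m/s

Time to reach x = 14.3 m: t = x/vₓ = 14.3/13.10 = 1.092 s.
Vertical velocity there: v_y = v_y0 − g t = 33.80 − 10.0 × 1.092 = 22.88 m/s.
Speed: √(vₓ² + v_y²) = √(13.10² + 22.88²) = 26.37 m/s.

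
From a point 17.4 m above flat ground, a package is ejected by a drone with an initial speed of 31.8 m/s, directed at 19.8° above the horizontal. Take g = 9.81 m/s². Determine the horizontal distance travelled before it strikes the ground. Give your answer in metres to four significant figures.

vₓ = 31.80 cos 19.8° = 29.92 m/s; v_y0 = 31.80 sin 19.8° = 10.77 m/s.
With up positive and y = 0 at the ground: y(t) = 17.4 + (10.77) t − 4.905 t². Setting y = 0 and taking the positive root: t = [10.77 + √(10.77² + 2·9.81·17.4)] / 9.81 = (10.77 + 21.39) / 9.81 = 3.278 s.
Horizontal distance: R = vₓ t = 29.92 × 3.278 = 98.08 m.

98.08 m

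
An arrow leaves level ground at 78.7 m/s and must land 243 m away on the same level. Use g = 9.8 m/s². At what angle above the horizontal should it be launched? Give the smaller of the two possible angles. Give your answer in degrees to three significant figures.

11.3°

R = v₀² sin 2θ / g gives sin 2θ = gR/v₀² = 9.80·243/78.7² = 0.3845.
2θ = 22.61° or 180° − 22.61° = 157.4°, so θ = 11.31° or 78.69°.
The smaller angle is 11.31°.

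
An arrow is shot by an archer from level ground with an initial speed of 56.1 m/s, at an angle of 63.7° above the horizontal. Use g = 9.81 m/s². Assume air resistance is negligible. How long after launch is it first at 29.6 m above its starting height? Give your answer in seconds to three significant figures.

Components: vₓ = 56.10 cos 63.7° = 24.86 m/s, v_y0 = 56.10 sin 63.7° = 50.29 m/s.
Height y(t) = 50.29 t − 4.905 t² = 29.6 gives 4.905 t² − 50.29 t + 29.6 = 0.
t = [50.29 ± √(50.29² − 2·9.81·29.6)] / 9.81 = (50.29 ± 44.14) / 9.81, so t = 0.6269 s or t = 9.627 s.
The first (ascending) time is 0.6269 s.

0.627 s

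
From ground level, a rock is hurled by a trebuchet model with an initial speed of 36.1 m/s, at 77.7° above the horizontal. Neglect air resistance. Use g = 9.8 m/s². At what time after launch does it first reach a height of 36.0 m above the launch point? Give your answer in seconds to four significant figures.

1.231 s

Resolve: vₓ = 36.10 cos 77.7° = 7.690 m/s and v_y0 = 36.10 sin 77.7° = 35.27 m/s.
Require v_y0 t − ½ g t² = 36.0, i.e. 4.900 t² − 35.27 t + 36.0 = 0.
t = [35.27 ± √(35.27² − 2·9.80·36.0)] / 9.80 = (35.27 ± 23.20) / 9.80, so t = 1.231 s or t = 5.967 s.
The first (ascending) time is 1.231 s.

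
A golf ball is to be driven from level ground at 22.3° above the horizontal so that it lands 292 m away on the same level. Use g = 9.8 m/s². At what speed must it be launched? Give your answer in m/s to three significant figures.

63.8 m/s

From R = (v₀² / g) sin 2θ: v₀ = √(gR / sin 2θ).
v₀ = √(9.80 × 292 / sin 44.60°) = √(2862 / 0.7022) = √4075.5 = 63.84 m/s.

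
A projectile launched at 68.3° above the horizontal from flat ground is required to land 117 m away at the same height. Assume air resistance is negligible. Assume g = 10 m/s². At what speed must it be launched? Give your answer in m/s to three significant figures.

41.3 m/s

Level-ground range: R = v₀² sin(2θ)/g, so v₀ = √(gR / sin 2θ).
v₀ = √(10.0 × 117 / sin 136.6°) = √(1170 / 0.6871) = √1702.8 = 41.27 m/s.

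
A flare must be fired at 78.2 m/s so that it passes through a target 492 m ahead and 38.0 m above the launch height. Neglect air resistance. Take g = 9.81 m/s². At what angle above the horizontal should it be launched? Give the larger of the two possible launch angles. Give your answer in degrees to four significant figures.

62.33°

Trajectory: y = x tanθ − g x² (1 + tan²θ)/(2v₀²). With x = 492, y = 38.0, v₀ = 78.2, g = 9.81:
194.2 tan²θ − 492 tanθ + (232.2) = 0.
tanθ = [492 ± √(492² − 4 × 194.2 × (232.2))] / (2 × 194.2) = (492 ± 248.5) / 388.3, giving tanθ = 0.6270 or 1.907.
θ = 32.09° or 62.33°; the larger is 62.33°.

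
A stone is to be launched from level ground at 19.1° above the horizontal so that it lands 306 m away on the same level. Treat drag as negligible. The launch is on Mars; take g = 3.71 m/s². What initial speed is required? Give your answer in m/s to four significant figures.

Level-ground range: R = v₀² sin(2θ)/g, so v₀ = √(gR / sin 2θ).
v₀ = √(3.71 × 306 / sin 38.20°) = √(1135 / 0.6184) = √1835.8 = 42.85 m/s.

42.85 m/s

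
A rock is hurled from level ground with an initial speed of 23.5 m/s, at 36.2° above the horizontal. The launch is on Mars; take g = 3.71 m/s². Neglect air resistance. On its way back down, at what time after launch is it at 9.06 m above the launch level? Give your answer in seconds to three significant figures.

vₓ = 23.50 cos 36.2° = 18.96 m/s; v_y0 = 23.50 sin 36.2° = 13.88 m/s.
Height y(t) = 13.88 t − 1.855 t² = 9.06 gives 1.855 t² − 13.88 t + 9.06 = 0.
t = [13.88 ± √(13.88² − 2·3.71·9.06)] / 3.71 = (13.88 ± 11.20) / 3.71, so t = 0.7226 s or t = 6.760 s.
The descending-branch root is 6.760 s.

6.76 s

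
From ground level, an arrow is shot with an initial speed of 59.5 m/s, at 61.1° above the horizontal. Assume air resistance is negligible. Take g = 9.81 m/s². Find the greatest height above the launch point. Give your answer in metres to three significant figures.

Horizontal component vₓ = 59.50 cos 61.1° = 28.76 m/s; vertical v_y0 = 59.50 sin 61.1° = 52.09 m/s.
At the apex v_y = 0, so H = v_y0²/(2g) = 52.09²/19.62 = 138.3 m.

138 m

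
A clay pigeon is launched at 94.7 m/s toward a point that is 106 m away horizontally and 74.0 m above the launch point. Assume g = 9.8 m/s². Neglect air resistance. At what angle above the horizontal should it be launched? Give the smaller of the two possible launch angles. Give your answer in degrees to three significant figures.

38.4°

Trajectory: y = x tanθ − g x² (1 + tan²θ)/(2v₀²). With x = 106, y = 74.0, v₀ = 94.7, g = 9.80:
6.139 tan²θ − 106 tanθ + (80.14) = 0.
tanθ = [106 ± √(106² − 4 × 6.139 × (80.14))] / (2 × 6.139) = (106 ± 96.27) / 12.28, giving tanθ = 0.7924 or 16.47.
θ = 38.39° or 86.53°; the smaller is 38.39°.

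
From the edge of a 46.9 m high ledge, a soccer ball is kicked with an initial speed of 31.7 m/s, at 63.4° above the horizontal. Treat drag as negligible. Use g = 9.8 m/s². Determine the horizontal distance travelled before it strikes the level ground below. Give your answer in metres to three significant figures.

Resolve: vₓ = 31.70 cos 63.4° = 14.19 m/s and v_y0 = 31.70 sin 63.4° = 28.34 m/s.
With up positive and y = 0 at the ground: y(t) = 46.9 + (28.34) t − 4.900 t². Setting y = 0 and taking the positive root: t = [28.34 + √(28.34² + 2·9.80·46.9)] / 9.80 = (28.34 + 41.50) / 9.80 = 7.128 s.
Horizontal distance: R = vₓ t = 14.19 × 7.128 = 101.2 m.

101 m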